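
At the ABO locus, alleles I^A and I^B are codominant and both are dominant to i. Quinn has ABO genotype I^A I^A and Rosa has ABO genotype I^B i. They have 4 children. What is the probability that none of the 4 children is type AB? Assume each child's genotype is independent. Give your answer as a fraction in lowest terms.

1/16

ABO cross I^A I^A × I^B i → 1/2 A, 1/2 AB.
So P(type AB) = 1/2 per child.
P(not type AB) = 1/2 for one child; (1/2)^4 = 1/16.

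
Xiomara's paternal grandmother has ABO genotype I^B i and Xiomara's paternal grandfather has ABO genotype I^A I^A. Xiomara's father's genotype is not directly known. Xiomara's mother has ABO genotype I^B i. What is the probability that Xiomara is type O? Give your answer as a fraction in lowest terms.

Xiomara's father's ABO genotype from I^B i × I^A I^A: 1/2 I^A I^B, 1/2 I^A i.
Crossing each possibility with the mother I^B i and summing P(type O): 1/2·0 + 1/2·1/4 = 1/8.

1/8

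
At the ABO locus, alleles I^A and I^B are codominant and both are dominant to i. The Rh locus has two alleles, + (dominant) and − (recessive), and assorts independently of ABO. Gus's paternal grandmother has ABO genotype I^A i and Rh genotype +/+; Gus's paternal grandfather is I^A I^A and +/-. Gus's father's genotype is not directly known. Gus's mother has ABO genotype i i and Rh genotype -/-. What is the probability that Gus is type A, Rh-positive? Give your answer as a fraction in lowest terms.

9/16

Gus's father's ABO genotype from I^A i × I^A I^A: 1/2 I^A I^A, 1/2 I^A i.
Crossing each possibility with the mother i i and summing P(type A): 1/2·1 + 1/2·1/2 = 3/4.
Similarly for Rh via the father's Rh distribution: P(Rh+) = 3/4.
Independent loci: 3/4 × 3/4 = 9/16.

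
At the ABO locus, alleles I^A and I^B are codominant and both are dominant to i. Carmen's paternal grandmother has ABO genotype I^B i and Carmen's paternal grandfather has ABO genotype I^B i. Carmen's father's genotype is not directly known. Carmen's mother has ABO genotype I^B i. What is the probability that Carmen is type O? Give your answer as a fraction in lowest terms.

1/4

Carmen's father's ABO genotype from I^B i × I^B i: 1/4 I^B I^B, 1/2 I^B i, 1/4 i i.
Crossing each possibility with the mother I^B i and summing P(type O): 1/4·0 + 1/2·1/4 + 1/4·1/2 = 1/4.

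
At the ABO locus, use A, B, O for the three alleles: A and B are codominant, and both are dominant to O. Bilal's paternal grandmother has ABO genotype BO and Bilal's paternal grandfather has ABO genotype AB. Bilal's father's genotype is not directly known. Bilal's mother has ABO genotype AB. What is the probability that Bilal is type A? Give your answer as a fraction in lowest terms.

Bilal's father's ABO genotype from BO × AB: 1/4 AB, 1/4 AO, 1/4 BB, 1/4 BO.
Crossing each possibility with the mother AB and summing P(type A): 1/4·1/4 + 1/4·1/2 + 1/4·0 + 1/4·1/4 = 1/4.

1/4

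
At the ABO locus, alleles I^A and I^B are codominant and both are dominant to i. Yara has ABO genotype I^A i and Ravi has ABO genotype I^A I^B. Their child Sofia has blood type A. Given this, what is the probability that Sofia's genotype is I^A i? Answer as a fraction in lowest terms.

Cross I^A i × I^A I^B → 1/4 I^A I^A, 1/4 I^A I^B, 1/4 I^A i, 1/4 I^B i.
Type-A genotypes among offspring: I^A I^A (1/4), I^A i (1/4); total 1/2.
P(I^A i | type A) = (1/4) / (1/2) = 1/2.

1/2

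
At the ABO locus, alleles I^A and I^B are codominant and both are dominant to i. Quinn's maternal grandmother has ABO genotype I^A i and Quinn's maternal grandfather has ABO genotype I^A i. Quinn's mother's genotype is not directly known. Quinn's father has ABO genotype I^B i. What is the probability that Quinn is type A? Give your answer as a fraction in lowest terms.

Quinn's mother's ABO genotype from I^A i × I^A i: 1/4 I^A I^A, 1/2 I^A i, 1/4 i i.
Crossing each possibility with the father I^B i and summing P(type A): 1/4·1/2 + 1/2·1/4 + 1/4·0 = 1/4.

1/4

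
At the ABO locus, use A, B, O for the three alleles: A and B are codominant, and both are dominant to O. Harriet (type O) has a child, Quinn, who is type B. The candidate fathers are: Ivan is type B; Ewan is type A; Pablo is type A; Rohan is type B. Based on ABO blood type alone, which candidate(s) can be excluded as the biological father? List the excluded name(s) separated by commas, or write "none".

A candidate is excluded only if no genotype consistent with his phenotype could produce a type B child with a type O mother.
Ewan (type A): no genotype consistent with that phenotype can produce a type-B child with a type-O mother.
Pablo (type A): no genotype consistent with that phenotype can produce a type-B child with a type-O mother.

Ewan, Pablo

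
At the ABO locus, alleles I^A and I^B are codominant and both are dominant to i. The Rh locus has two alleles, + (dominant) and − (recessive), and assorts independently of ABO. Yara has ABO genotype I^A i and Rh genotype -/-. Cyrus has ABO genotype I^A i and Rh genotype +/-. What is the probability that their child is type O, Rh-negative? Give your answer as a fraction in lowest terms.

ABO cross I^A i × I^A i → offspring phenotypes: 1/4 O, 3/4 A.
Rh cross -/- × +/- → 1/2 Rh+, 1/2 Rh-.
Independent loci: P(type O, Rh-negative) = 1/4 × 1/2 = 1/8.

1/8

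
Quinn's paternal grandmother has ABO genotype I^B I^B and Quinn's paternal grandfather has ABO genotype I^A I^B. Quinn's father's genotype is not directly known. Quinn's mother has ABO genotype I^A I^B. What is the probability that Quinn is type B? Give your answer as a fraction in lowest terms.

Quinn's father's ABO genotype from I^B I^B × I^A I^B: 1/2 I^A I^B, 1/2 I^B I^B.
Crossing each possibility with the mother I^A I^B and summing P(type B): 1/2·1/4 + 1/2·1/2 = 3/8.

3/8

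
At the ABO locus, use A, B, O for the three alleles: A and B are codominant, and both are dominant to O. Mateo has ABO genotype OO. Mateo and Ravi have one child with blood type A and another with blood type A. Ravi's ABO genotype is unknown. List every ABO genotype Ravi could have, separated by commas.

For each candidate genotype of Ravi, check whether crossing it with OO can produce every observed child phenotype.
  AA → possible child types {A} ✓
  AB → possible child types {A, B} ✓
  AO → possible child types {O, A} ✓
  BB → possible child types {B} ✗
  BO → possible child types {O, B} ✗
  OO → possible child types {O} ✗

AA, AB, AO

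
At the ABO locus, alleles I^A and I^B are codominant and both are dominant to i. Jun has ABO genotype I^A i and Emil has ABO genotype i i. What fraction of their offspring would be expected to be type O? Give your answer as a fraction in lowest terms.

ABO cross I^A i × i i → offspring phenotypes: 1/2 O, 1/2 A.
So P(type O) = 1/2.

1/2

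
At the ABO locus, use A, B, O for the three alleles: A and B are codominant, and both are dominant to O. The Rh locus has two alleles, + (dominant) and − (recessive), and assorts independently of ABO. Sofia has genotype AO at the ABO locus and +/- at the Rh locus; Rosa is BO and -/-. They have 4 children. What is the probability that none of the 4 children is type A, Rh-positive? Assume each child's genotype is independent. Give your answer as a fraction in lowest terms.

ABO cross AO × BO → 1/4 O, 1/4 A, 1/4 B, 1/4 AB.
Rh cross +/- × -/- → 1/2 Rh+, 1/2 Rh-; so P(type A, Rh-positive) = 1/4 × 1/2 = 1/8 per child.
P(not type A, Rh-positive) = 7/8 for one child; (7/8)^4 = 2401/4096.

2401/4096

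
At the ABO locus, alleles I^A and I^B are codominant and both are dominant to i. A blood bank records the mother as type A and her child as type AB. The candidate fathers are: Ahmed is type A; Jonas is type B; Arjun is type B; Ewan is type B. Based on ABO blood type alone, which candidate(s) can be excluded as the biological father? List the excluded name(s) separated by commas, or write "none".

Ahmed

A candidate is excluded only if no genotype consistent with his phenotype could produce a type AB child with a type A mother.
Ahmed (type A): no genotype consistent with that phenotype can produce a type-AB child with a type-A mother.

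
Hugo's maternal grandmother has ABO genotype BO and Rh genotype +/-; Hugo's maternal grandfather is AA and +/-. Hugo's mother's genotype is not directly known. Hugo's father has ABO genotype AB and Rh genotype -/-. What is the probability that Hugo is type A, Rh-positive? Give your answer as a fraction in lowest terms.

Hugo's mother's ABO genotype from BO × AA: 1/2 AB, 1/2 AO.
Crossing each possibility with the father AB and summing P(type A): 1/2·1/4 + 1/2·1/2 = 3/8.
Similarly for Rh via the mother's Rh distribution: P(Rh+) = 1/2.
Independent loci: 3/8 × 1/2 = 3/16.

3/16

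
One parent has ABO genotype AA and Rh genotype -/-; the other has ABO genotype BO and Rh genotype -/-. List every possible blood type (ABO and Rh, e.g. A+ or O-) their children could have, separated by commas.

Gametes from AA × BO give offspring ABO genotypes AB, AO, i.e. phenotypes A, AB.
Rh cross -/- × -/- → phenotypes Rh-.
Combining independently: A-, AB-.

A-, AB-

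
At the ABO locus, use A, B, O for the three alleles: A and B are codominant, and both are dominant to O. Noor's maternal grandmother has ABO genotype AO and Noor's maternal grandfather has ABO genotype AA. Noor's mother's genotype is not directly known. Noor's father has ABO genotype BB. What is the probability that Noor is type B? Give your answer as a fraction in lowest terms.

Noor's mother's ABO genotype from AO × AA: 1/2 AA, 1/2 AO.
Crossing each possibility with the father BB and summing P(type B): 1/2·0 + 1/2·1/2 = 1/4.

1/4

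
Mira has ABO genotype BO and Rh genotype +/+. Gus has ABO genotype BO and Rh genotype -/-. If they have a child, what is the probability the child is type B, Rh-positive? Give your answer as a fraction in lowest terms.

3/4

ABO cross BO × BO → offspring phenotypes: 1/4 O, 3/4 B.
Rh cross +/+ × -/- → 1 Rh+.
Independent loci: P(type B, Rh-positive) = 3/4 × 1 = 3/4.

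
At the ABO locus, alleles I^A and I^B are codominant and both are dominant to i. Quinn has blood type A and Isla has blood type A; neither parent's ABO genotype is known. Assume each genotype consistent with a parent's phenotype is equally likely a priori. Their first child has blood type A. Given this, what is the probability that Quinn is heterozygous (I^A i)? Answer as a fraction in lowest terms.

7/15

Possible genotypes: Quinn ∈ {I^A I^A, I^A i}; Isla ∈ {I^A I^A, I^A i}.
Weight each parental genotype pair by prior × P(type-A child):
  I^A I^A × I^A I^A: posterior weight 4/15.
  I^A I^A × I^A i: posterior weight 4/15.
  I^A i × I^A I^A: posterior weight 4/15.
  I^A i × I^A i: posterior weight 1/5.
Sum the posterior weight over pairs where Quinn is I^A i: 7/15.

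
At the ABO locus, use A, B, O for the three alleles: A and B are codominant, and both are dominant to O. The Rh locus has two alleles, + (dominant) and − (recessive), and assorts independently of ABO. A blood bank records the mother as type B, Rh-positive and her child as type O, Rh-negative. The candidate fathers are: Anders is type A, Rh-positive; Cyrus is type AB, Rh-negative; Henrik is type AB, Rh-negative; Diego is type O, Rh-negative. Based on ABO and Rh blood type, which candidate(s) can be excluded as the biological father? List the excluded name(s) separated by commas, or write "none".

A candidate is excluded only if no genotype consistent with his phenotype could produce a type O, Rh-negative child with a type B, Rh-positive mother.
Cyrus (type AB, Rh-): no genotype consistent with that phenotype can produce a type-O Rh- child with a type-B mother.
Henrik (type AB, Rh-): no genotype consistent with that phenotype can produce a type-O Rh- child with a type-B mother.

Cyrus, Henrik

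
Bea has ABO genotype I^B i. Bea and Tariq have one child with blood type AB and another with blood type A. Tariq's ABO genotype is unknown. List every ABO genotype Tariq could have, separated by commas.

I^A I^A, I^A I^B, I^A i

For each candidate genotype of Tariq, check whether crossing it with I^B i can produce every observed child phenotype.
  I^A I^A → possible child types {A, AB} ✓
  I^A I^B → possible child types {A, B, AB} ✓
  I^A i → possible child types {O, A, B, AB} ✓
  I^B I^B → possible child types {B} ✗
  I^B i → possible child types {O, B} ✗
  i i → possible child types {O, B} ✗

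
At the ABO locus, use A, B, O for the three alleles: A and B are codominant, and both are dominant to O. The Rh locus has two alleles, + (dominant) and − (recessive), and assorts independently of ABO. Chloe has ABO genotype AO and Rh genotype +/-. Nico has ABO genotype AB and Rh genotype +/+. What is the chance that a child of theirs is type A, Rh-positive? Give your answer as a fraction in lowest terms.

ABO cross AO × AB → offspring phenotypes: 1/2 A, 1/4 B, 1/4 AB.
Rh cross +/- × +/+ → 1 Rh+.
Independent loci: P(type A, Rh-positive) = 1/2 × 1 = 1/2.

1/2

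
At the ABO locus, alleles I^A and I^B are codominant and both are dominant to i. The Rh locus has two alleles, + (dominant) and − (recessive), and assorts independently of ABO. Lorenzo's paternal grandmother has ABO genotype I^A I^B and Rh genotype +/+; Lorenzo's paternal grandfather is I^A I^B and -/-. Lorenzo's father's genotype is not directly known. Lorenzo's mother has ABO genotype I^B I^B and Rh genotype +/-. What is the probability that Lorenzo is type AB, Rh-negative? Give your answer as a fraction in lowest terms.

1/8

Lorenzo's father's ABO genotype from I^A I^B × I^A I^B: 1/4 I^A I^A, 1/2 I^A I^B, 1/4 I^B I^B.
Crossing each possibility with the mother I^B I^B and summing P(type AB): 1/4·1 + 1/2·1/2 + 1/4·0 = 1/2.
Similarly for Rh via the father's Rh distribution: P(Rh-) = 1/4.
Independent loci: 1/2 × 1/4 = 1/8.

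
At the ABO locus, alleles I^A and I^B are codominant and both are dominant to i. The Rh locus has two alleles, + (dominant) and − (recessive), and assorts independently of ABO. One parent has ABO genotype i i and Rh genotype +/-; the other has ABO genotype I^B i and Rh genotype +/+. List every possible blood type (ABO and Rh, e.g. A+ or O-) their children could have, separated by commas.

O+, B+

Gametes from i i × I^B i give offspring ABO genotypes I^B i, i i, i.e. phenotypes O, B.
Rh cross +/- × +/+ → phenotypes Rh+.
Combining independently: O+, B+.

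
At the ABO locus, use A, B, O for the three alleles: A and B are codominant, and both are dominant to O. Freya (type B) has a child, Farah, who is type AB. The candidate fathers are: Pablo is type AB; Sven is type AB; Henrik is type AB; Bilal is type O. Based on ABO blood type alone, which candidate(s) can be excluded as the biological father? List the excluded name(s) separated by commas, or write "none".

Bilal

A candidate is excluded only if no genotype consistent with his phenotype could produce a type AB child with a type B mother.
Bilal (type O): no genotype consistent with that phenotype can produce a type-AB child with a type-B mother.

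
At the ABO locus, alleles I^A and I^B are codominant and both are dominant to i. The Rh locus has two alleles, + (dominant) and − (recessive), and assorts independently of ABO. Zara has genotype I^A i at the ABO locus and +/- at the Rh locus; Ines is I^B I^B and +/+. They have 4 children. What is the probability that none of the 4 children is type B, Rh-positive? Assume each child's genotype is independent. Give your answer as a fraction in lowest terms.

1/16

ABO cross I^A i × I^B I^B → 1/2 B, 1/2 AB.
Rh cross +/- × +/+ → 1 Rh+; so P(type B, Rh-positive) = 1/2 × 1 = 1/2 per child.
P(not type B, Rh-positive) = 1/2 for one child; (1/2)^4 = 1/16.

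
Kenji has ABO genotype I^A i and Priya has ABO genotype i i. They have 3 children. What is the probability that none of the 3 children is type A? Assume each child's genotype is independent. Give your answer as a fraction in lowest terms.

1/8

ABO cross I^A i × i i → 1/2 O, 1/2 A.
So P(type A) = 1/2 per child.
P(not type A) = 1/2 for one child; (1/2)^3 = 1/8.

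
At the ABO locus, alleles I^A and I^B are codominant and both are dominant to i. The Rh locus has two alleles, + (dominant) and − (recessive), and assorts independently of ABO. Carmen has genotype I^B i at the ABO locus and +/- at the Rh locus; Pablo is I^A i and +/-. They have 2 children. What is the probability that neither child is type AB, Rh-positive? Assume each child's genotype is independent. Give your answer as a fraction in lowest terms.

ABO cross I^B i × I^A i → 1/4 O, 1/4 A, 1/4 B, 1/4 AB.
Rh cross +/- × +/- → 3/4 Rh+, 1/4 Rh-; so P(type AB, Rh-positive) = 1/4 × 3/4 = 3/16 per child.
P(not type AB, Rh-positive) = 13/16 for one child; (13/16)^2 = 169/256.

169/256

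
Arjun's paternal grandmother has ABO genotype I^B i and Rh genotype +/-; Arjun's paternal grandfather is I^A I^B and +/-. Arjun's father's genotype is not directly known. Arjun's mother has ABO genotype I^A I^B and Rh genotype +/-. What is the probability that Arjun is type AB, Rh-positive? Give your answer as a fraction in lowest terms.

Arjun's father's ABO genotype from I^B i × I^A I^B: 1/4 I^A I^B, 1/4 I^A i, 1/4 I^B I^B, 1/4 I^B i.
Crossing each possibility with the mother I^A I^B and summing P(type AB): 1/4·1/2 + 1/4·1/4 + 1/4·1/2 + 1/4·1/4 = 3/8.
Similarly for Rh via the father's Rh distribution: P(Rh+) = 3/4.
Independent loci: 3/8 × 3/4 = 9/32.

9/32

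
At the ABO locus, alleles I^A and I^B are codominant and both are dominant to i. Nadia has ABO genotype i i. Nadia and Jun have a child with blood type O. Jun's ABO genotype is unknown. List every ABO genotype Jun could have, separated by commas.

I^A i, I^B i, i i

For each candidate genotype of Jun, check whether crossing it with i i can produce every observed child phenotype.
  I^A I^A → possible child types {A} ✗
  I^A I^B → possible child types {A, B} ✗
  I^A i → possible child types {O, A} ✓
  I^B I^B → possible child types {B} ✗
  I^B i → possible child types {O, B} ✓
  i i → possible child types {O} ✓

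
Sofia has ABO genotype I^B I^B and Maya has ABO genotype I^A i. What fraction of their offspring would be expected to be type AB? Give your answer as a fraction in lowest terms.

ABO cross I^B I^B × I^A i → offspring phenotypes: 1/2 B, 1/2 AB.
So P(type AB) = 1/2.

1/2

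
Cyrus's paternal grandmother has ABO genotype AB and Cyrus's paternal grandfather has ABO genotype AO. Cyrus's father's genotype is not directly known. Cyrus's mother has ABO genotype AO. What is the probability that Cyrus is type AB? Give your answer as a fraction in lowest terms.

Cyrus's father's ABO genotype from AB × AO: 1/4 AA, 1/4 AB, 1/4 AO, 1/4 BO.
Crossing each possibility with the mother AO and summing P(type AB): 1/4·0 + 1/4·1/4 + 1/4·0 + 1/4·1/4 = 1/8.

1/8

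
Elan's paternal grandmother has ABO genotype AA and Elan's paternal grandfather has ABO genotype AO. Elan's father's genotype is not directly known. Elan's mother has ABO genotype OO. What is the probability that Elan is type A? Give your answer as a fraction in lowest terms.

Elan's father's ABO genotype from AA × AO: 1/2 AA, 1/2 AO.
Crossing each possibility with the mother OO and summing P(type A): 1/2·1 + 1/2·1/2 = 3/4.

3/4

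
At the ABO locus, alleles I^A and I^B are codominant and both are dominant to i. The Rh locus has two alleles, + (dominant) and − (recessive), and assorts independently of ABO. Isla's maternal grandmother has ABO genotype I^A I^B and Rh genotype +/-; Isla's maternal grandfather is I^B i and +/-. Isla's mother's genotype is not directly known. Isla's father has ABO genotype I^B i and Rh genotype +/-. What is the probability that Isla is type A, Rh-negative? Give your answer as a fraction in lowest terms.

1/32

Isla's mother's ABO genotype from I^A I^B × I^B i: 1/4 I^A I^B, 1/4 I^A i, 1/4 I^B I^B, 1/4 I^B i.
Crossing each possibility with the father I^B i and summing P(type A): 1/4·1/4 + 1/4·1/4 + 1/4·0 + 1/4·0 = 1/8.
Similarly for Rh via the mother's Rh distribution: P(Rh-) = 1/4.
Independent loci: 1/8 × 1/4 = 1/32.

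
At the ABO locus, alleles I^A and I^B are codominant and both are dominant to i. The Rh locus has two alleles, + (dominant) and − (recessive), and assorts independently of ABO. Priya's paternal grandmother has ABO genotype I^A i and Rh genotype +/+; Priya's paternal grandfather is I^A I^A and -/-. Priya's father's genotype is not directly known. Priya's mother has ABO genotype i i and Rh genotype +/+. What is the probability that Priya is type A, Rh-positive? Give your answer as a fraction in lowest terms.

3/4

Priya's father's ABO genotype from I^A i × I^A I^A: 1/2 I^A I^A, 1/2 I^A i.
Crossing each possibility with the mother i i and summing P(type A): 1/2·1 + 1/2·1/2 = 3/4.
Similarly for Rh via the father's Rh distribution: P(Rh+) = 1.
Independent loci: 3/4 × 1 = 3/4.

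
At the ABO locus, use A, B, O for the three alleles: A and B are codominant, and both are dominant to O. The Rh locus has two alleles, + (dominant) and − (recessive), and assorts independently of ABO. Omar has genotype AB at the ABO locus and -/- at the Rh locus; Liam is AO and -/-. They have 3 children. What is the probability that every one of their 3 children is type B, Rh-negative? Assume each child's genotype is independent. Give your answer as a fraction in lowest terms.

ABO cross AB × AO → 1/2 A, 1/4 B, 1/4 AB.
Rh cross -/- × -/- → 1 Rh-; so P(type B, Rh-negative) = 1/4 × 1 = 1/4 per child.
All 3 independent: (1/4)^3 = 1/64.

1/64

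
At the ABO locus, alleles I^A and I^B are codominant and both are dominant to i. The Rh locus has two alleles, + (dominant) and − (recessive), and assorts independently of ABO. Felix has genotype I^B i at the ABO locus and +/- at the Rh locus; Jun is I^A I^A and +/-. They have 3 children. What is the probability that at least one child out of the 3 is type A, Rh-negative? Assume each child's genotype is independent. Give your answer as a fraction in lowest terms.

ABO cross I^B i × I^A I^A → 1/2 A, 1/2 AB.
Rh cross +/- × +/- → 3/4 Rh+, 1/4 Rh-; so P(type A, Rh-negative) = 1/2 × 1/4 = 1/8 per child.
P(none) = (7/8)^3 = 343/512; P(at least one) = 1 − 343/512 = 169/512.

169/512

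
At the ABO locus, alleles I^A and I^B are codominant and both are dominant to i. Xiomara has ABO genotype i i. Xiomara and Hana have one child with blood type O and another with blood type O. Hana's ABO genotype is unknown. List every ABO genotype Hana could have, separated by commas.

For each candidate genotype of Hana, check whether crossing it with i i can produce every observed child phenotype.
  I^A I^A → possible child types {A} ✗
  I^A I^B → possible child types {A, B} ✗
  I^A i → possible child types {O, A} ✓
  I^B I^B → possible child types {B} ✗
  I^B i → possible child types {O, B} ✓
  i i → possible child types {O} ✓

I^A i, I^B i, i i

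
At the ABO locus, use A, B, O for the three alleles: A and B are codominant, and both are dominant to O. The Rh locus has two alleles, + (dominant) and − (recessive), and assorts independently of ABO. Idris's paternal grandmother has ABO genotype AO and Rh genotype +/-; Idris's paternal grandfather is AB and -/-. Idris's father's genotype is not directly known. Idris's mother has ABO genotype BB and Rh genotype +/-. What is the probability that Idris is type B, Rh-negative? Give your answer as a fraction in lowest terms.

3/16

Idris's father's ABO genotype from AO × AB: 1/4 AA, 1/4 AB, 1/4 AO, 1/4 BO.
Crossing each possibility with the mother BB and summing P(type B): 1/4·0 + 1/4·1/2 + 1/4·1/2 + 1/4·1 = 1/2.
Similarly for Rh via the father's Rh distribution: P(Rh-) = 3/8.
Independent loci: 1/2 × 3/8 = 3/16.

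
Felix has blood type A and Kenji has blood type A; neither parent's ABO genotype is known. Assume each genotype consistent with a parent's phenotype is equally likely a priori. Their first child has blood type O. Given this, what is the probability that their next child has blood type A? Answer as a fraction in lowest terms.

3/4

Possible genotypes: Felix ∈ {AA, AO}; Kenji ∈ {AA, AO}.
Weight each parental genotype pair by prior × P(type-O child):
  AO × AO: posterior weight 1; P(next child type A) = 3/4.
Weighted sum = 3/4.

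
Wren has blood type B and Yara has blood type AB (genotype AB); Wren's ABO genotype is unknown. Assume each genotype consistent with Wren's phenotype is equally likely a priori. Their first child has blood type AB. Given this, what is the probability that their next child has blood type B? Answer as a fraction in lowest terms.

1/2

Possible genotypes: Wren ∈ {BB, BO}; Yara ∈ {AB}.
Weight each parental genotype pair by prior × P(type-AB child):
  BB × AB: posterior weight 2/3; P(next child type B) = 1/2.
  BO × AB: posterior weight 1/3; P(next child type B) = 1/2.
Weighted sum = 1/2.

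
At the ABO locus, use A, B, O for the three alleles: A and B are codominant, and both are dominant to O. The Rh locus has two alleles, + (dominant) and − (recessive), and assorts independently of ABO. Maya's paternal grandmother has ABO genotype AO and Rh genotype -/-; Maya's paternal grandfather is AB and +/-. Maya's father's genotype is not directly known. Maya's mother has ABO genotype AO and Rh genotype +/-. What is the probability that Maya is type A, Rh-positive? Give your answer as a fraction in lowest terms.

Maya's father's ABO genotype from AO × AB: 1/4 AA, 1/4 AB, 1/4 AO, 1/4 BO.
Crossing each possibility with the mother AO and summing P(type A): 1/4·1 + 1/4·1/2 + 1/4·3/4 + 1/4·1/4 = 5/8.
Similarly for Rh via the father's Rh distribution: P(Rh+) = 5/8.
Independent loci: 5/8 × 5/8 = 25/64.

25/64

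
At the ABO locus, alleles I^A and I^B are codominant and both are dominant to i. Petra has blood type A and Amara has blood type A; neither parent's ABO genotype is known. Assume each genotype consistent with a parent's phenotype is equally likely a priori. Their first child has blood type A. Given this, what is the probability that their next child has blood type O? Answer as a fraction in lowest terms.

Possible genotypes: Petra ∈ {I^A I^A, I^A i}; Amara ∈ {I^A I^A, I^A i}.
Weight each parental genotype pair by prior × P(type-A child):
  I^A I^A × I^A I^A: posterior weight 4/15; P(next child type O) = 0.
  I^A I^A × I^A i: posterior weight 4/15; P(next child type O) = 0.
  I^A i × I^A I^A: posterior weight 4/15; P(next child type O) = 0.
  I^A i × I^A i: posterior weight 1/5; P(next child type O) = 1/4.
Weighted sum = 1/20.

1/20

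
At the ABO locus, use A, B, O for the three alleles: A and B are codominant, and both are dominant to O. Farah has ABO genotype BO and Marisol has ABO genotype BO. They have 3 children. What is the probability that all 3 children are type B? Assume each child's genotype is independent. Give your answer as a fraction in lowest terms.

27/64

ABO cross BO × BO → 1/4 O, 3/4 B.
So P(type B) = 3/4 per child.
All 3 independent: (3/4)^3 = 27/64.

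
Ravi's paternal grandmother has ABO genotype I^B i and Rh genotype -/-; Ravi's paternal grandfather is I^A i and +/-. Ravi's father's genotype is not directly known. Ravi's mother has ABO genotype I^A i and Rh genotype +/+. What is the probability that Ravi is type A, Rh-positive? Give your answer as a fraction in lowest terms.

1/2

Ravi's father's ABO genotype from I^B i × I^A i: 1/4 I^A I^B, 1/4 I^A i, 1/4 I^B i, 1/4 i i.
Crossing each possibility with the mother I^A i and summing P(type A): 1/4·1/2 + 1/4·3/4 + 1/4·1/4 + 1/4·1/2 = 1/2.
Similarly for Rh via the father's Rh distribution: P(Rh+) = 1.
Independent loci: 1/2 × 1 = 1/2.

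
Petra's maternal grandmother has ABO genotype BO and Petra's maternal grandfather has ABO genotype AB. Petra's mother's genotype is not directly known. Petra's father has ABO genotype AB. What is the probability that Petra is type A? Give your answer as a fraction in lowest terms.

1/4

Petra's mother's ABO genotype from BO × AB: 1/4 AB, 1/4 AO, 1/4 BB, 1/4 BO.
Crossing each possibility with the father AB and summing P(type A): 1/4·1/4 + 1/4·1/2 + 1/4·0 + 1/4·1/4 = 1/4.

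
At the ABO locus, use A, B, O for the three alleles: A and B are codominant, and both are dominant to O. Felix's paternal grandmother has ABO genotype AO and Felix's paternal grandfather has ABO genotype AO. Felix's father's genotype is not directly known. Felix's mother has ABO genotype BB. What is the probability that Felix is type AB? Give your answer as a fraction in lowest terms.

1/2

Felix's father's ABO genotype from AO × AO: 1/4 AA, 1/2 AO, 1/4 OO.
Crossing each possibility with the mother BB and summing P(type AB): 1/4·1 + 1/2·1/2 + 1/4·0 = 1/2.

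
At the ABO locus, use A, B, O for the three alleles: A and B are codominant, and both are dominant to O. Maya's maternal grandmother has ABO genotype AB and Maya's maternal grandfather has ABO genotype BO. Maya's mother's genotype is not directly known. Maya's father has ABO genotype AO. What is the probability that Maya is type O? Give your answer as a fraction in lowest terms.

Maya's mother's ABO genotype from AB × BO: 1/4 AB, 1/4 AO, 1/4 BB, 1/4 BO.
Crossing each possibility with the father AO and summing P(type O): 1/4·0 + 1/4·1/4 + 1/4·0 + 1/4·1/4 = 1/8.

1/8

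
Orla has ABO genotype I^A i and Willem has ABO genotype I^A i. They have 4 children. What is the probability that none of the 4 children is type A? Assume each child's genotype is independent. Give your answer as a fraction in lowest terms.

ABO cross I^A i × I^A i → 1/4 O, 3/4 A.
So P(type A) = 3/4 per child.
P(not type A) = 1/4 for one child; (1/4)^4 = 1/256.

1/256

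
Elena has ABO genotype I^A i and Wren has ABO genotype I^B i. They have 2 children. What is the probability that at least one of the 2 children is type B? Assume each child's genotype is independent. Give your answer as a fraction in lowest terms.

ABO cross I^A i × I^B i → 1/4 O, 1/4 A, 1/4 B, 1/4 AB.
So P(type B) = 1/4 per child.
P(none) = (3/4)^2 = 9/16; P(at least one) = 1 − 9/16 = 7/16.

7/16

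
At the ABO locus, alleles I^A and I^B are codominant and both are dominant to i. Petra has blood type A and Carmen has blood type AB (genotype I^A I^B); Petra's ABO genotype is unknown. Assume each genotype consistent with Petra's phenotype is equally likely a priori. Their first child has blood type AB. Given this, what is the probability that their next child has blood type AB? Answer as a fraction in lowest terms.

5/12

Possible genotypes: Petra ∈ {I^A I^A, I^A i}; Carmen ∈ {I^A I^B}.
Weight each parental genotype pair by prior × P(type-AB child):
  I^A I^A × I^A I^B: posterior weight 2/3; P(next child type AB) = 1/2.
  I^A i × I^A I^B: posterior weight 1/3; P(next child type AB) = 1/4.
Weighted sum = 5/12.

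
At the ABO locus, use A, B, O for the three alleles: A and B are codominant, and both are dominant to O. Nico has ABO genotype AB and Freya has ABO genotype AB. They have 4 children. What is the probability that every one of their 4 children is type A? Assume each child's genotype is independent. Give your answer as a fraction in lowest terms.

1/256

ABO cross AB × AB → 1/4 A, 1/4 B, 1/2 AB.
So P(type A) = 1/4 per child.
All 4 independent: (1/4)^4 = 1/256.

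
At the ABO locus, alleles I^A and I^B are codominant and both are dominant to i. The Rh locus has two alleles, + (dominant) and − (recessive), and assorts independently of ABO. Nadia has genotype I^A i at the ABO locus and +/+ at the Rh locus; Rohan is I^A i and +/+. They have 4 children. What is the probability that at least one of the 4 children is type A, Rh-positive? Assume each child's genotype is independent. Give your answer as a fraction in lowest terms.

ABO cross I^A i × I^A i → 1/4 O, 3/4 A.
Rh cross +/+ × +/+ → 1 Rh+; so P(type A, Rh-positive) = 3/4 × 1 = 3/4 per child.
P(none) = (1/4)^4 = 1/256; P(at least one) = 1 − 1/256 = 255/256.

255/256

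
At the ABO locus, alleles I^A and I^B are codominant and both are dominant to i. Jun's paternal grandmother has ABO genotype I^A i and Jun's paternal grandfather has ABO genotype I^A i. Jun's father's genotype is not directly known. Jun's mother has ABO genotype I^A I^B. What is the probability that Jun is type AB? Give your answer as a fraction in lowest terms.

1/4

Jun's father's ABO genotype from I^A i × I^A i: 1/4 I^A I^A, 1/2 I^A i, 1/4 i i.
Crossing each possibility with the mother I^A I^B and summing P(type AB): 1/4·1/2 + 1/2·1/4 + 1/4·0 = 1/4.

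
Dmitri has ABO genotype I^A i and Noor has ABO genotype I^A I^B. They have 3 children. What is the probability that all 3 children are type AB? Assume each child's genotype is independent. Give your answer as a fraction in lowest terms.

ABO cross I^A i × I^A I^B → 1/2 A, 1/4 B, 1/4 AB.
So P(type AB) = 1/4 per child.
All 3 independent: (1/4)^3 = 1/64.

1/64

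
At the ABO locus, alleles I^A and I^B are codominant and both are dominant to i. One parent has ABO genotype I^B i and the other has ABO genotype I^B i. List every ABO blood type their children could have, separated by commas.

O, B

Gametes from I^B i × I^B i give offspring ABO genotypes I^B I^B, I^B i, i i, i.e. phenotypes O, B.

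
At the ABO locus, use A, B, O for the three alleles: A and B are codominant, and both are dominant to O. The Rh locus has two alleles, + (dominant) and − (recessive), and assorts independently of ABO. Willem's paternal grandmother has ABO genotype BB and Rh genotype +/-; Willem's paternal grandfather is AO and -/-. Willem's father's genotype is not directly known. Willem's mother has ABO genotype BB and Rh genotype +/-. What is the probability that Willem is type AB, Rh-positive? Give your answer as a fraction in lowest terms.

Willem's father's ABO genotype from BB × AO: 1/2 AB, 1/2 BO.
Crossing each possibility with the mother BB and summing P(type AB): 1/2·1/2 + 1/2·0 = 1/4.
Similarly for Rh via the father's Rh distribution: P(Rh+) = 5/8.
Independent loci: 1/4 × 5/8 = 5/32.

5/32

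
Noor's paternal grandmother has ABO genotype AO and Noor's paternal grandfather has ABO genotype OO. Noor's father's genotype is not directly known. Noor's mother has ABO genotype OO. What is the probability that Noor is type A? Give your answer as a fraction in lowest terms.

Noor's father's ABO genotype from AO × OO: 1/2 AO, 1/2 OO.
Crossing each possibility with the mother OO and summing P(type A): 1/2·1/2 + 1/2·0 = 1/4.

1/4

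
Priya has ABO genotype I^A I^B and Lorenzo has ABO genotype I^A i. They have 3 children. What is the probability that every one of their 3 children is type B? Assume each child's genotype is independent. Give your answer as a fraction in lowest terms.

1/64

ABO cross I^A I^B × I^A i → 1/2 A, 1/4 B, 1/4 AB.
So P(type B) = 1/4 per child.
All 3 independent: (1/4)^3 = 1/64.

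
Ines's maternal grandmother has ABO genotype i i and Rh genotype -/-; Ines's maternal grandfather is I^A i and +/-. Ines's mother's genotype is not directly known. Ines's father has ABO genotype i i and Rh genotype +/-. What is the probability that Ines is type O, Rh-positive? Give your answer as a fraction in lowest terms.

Ines's mother's ABO genotype from i i × I^A i: 1/2 I^A i, 1/2 i i.
Crossing each possibility with the father i i and summing P(type O): 1/2·1/2 + 1/2·1 = 3/4.
Similarly for Rh via the mother's Rh distribution: P(Rh+) = 5/8.
Independent loci: 3/4 × 5/8 = 15/32.

15/32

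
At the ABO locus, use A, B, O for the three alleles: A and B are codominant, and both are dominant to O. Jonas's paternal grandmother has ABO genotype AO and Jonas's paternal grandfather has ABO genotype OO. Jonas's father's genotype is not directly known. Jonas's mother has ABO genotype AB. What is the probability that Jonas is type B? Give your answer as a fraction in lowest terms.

3/8

Jonas's father's ABO genotype from AO × OO: 1/2 AO, 1/2 OO.
Crossing each possibility with the mother AB and summing P(type B): 1/2·1/4 + 1/2·1/2 = 3/8.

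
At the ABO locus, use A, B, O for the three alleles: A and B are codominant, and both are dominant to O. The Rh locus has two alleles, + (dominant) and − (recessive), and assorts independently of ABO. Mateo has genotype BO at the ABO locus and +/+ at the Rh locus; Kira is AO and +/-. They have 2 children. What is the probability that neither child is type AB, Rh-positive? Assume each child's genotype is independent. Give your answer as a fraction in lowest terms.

9/16

ABO cross BO × AO → 1/4 O, 1/4 A, 1/4 B, 1/4 AB.
Rh cross +/+ × +/- → 1 Rh+; so P(type AB, Rh-positive) = 1/4 × 1 = 1/4 per child.
P(not type AB, Rh-positive) = 3/4 for one child; (3/4)^2 = 9/16.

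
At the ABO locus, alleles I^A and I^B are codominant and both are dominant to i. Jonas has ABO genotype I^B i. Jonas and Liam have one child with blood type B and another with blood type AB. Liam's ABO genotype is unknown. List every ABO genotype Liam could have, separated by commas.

For each candidate genotype of Liam, check whether crossing it with I^B i can produce every observed child phenotype.
  I^A I^A → possible child types {A, AB} ✗
  I^A I^B → possible child types {A, B, AB} ✓
  I^A i → possible child types {O, A, B, AB} ✓
  I^B I^B → possible child types {B} ✗
  I^B i → possible child types {O, B} ✗
  i i → possible child types {O, B} ✗

I^A I^B, I^A i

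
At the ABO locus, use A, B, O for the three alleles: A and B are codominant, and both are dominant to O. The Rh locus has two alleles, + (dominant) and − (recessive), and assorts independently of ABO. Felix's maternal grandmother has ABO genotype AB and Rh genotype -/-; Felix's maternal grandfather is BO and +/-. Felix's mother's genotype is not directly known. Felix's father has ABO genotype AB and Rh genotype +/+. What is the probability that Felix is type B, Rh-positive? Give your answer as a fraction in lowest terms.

3/8

Felix's mother's ABO genotype from AB × BO: 1/4 AB, 1/4 AO, 1/4 BB, 1/4 BO.
Crossing each possibility with the father AB and summing P(type B): 1/4·1/4 + 1/4·1/4 + 1/4·1/2 + 1/4·1/2 = 3/8.
Similarly for Rh via the mother's Rh distribution: P(Rh+) = 1.
Independent loci: 3/8 × 1 = 3/8.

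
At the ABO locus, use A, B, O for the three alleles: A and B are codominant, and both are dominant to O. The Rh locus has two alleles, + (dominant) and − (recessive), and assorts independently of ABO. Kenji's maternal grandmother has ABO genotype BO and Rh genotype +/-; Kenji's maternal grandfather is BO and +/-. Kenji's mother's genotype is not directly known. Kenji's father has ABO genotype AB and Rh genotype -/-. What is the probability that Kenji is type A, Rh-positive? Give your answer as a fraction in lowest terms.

1/8

Kenji's mother's ABO genotype from BO × BO: 1/4 BB, 1/2 BO, 1/4 OO.
Crossing each possibility with the father AB and summing P(type A): 1/4·0 + 1/2·1/4 + 1/4·1/2 = 1/4.
Similarly for Rh via the mother's Rh distribution: P(Rh+) = 1/2.
Independent loci: 1/4 × 1/2 = 1/8.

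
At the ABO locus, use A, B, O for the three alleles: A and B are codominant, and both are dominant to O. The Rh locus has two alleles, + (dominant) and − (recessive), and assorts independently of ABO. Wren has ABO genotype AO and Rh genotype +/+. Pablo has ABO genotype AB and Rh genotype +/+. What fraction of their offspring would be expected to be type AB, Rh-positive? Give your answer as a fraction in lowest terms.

1/4

ABO cross AO × AB → offspring phenotypes: 1/2 A, 1/4 B, 1/4 AB.
Rh cross +/+ × +/+ → 1 Rh+.
Independent loci: P(type AB, Rh-positive) = 1/4 × 1 = 1/4.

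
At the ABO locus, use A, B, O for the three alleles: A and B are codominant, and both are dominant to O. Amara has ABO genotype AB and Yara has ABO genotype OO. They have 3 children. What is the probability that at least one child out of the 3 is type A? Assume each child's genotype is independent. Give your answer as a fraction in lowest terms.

7/8

ABO cross AB × OO → 1/2 A, 1/2 B.
So P(type A) = 1/2 per child.
P(none) = (1/2)^3 = 1/8; P(at least one) = 1 − 1/8 = 7/8.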